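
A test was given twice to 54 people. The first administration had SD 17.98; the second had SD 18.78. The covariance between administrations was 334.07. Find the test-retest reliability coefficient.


r = cov(X,Y) / (SD_X * SD_Y)
r = 334.07 / (17.98 * 18.78)
r = 334.07 / 337.6644
r = 0.9894

0.9894


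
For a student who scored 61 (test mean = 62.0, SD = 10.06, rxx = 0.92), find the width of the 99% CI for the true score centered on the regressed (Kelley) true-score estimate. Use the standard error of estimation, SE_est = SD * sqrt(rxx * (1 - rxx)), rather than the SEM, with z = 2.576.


True score estimate = 0.92*61 + 0.08*62.0 = 61.08
SE_est = SD * sqrt(rxx * (1 - rxx)) = 10.06 * sqrt(0.92 * 0.08) = 10.06 * sqrt(0.0736) = 2.72921
CI = T_est +/- z * SE_est, so width = 2 * z * SE_est = 2 * 2.576 * 2.72921
Width = 14.0609

14.0609


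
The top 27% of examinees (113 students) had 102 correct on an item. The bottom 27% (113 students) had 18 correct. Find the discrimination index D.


p_upper = 102/113 = 0.9027
p_lower = 18/113 = 0.1593
D = 0.9027 - 0.1593 = 0.7434

0.7434


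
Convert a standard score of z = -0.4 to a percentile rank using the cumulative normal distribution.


CDF(z) = 0.5 * (1 + erf(z/sqrt(2)))
erf(-0.2828) = -0.3108
CDF = 0.3446
Percentile rank = 0.3446 * 100 = 34.46

34.46


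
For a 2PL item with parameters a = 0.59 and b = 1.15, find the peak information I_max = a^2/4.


For 2PL, max info at theta = b = 1.15
I_max = a^2 / 4 = 0.59^2 / 4
= 0.3481 / 4
I_max = 0.087

0.087


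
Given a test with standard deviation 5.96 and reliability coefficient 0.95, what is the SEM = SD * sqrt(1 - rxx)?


SEM = SD * sqrt(1 - rxx)
SEM = 5.96 * sqrt(1 - 0.95)
SEM = 5.96 * sqrt(0.05) = 5.96 * 0.223607
SEM = 1.3327

1.3327


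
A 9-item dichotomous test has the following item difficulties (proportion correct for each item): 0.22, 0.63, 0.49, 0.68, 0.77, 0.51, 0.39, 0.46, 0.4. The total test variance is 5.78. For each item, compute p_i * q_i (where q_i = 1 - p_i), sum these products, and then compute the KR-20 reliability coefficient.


For each item, compute p_i * q_i:
  Item 1: 0.22 * 0.78 = 0.1716
  Item 2: 0.63 * 0.37 = 0.2331
  Item 3: 0.49 * 0.51 = 0.2499
  Item 4: 0.68 * 0.32 = 0.2176
  Item 5: 0.77 * 0.23 = 0.1771
  Item 6: 0.51 * 0.49 = 0.2499
  Item 7: 0.39 * 0.61 = 0.2379
  Item 8: 0.46 * 0.54 = 0.2484
  Item 9: 0.4 * 0.6 = 0.24
Sum(p_i * q_i) = 0.1716 + 0.2331 + 0.2499 + 0.2176 + 0.1771 + 0.2499 + 0.2379 + 0.2484 + 0.24 = 2.0255
KR-20 = (k/(k-1)) * (1 - Sum(p_i*q_i) / Var_total)
= (9/8) * (1 - 2.0255/5.78)
= 1.125 * 0.6496
KR-20 = 0.7308

0.7308


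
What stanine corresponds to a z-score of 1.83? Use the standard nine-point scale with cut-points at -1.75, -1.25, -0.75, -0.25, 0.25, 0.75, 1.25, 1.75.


Stanine boundaries: [-1.75, -1.25, -0.75, -0.25, 0.25, 0.75, 1.25, 1.75]
z = 1.83
Check each boundary:
  z >= -1.75 -> could be stanine 2
  z >= -1.25 -> could be stanine 3
  z >= -0.75 -> could be stanine 4
  z >= -0.25 -> could be stanine 5
  z >= 0.25 -> could be stanine 6
  z >= 0.75 -> could be stanine 7
  z >= 1.25 -> could be stanine 8
  z >= 1.75 -> could be stanine 9
Highest qualifying boundary gives stanine = 9

9


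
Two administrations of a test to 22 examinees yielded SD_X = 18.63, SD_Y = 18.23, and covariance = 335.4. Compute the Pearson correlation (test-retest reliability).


r = cov(X,Y) / (SD_X * SD_Y)
r = 335.4 / (18.63 * 18.23)
r = 335.4 / 339.6249
r = 0.9876

0.9876


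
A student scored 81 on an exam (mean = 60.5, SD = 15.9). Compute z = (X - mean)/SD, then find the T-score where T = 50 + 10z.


z = (X - mean) / SD = (81 - 60.5) / 15.9
z = 20.5 / 15.9
z = 1.2893
T-score = T = 50 + 10z
Carry z at full precision (z = 20.5 / 15.9) into the conversion:
T-score = 50 + 10 * (20.5 / 15.9) = 50 + 205 / 15.9
T-score = 50 + 12.8931
T-score = 62.8931

62.8931


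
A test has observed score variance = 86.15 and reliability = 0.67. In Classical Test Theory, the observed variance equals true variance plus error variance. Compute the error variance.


var_true = rxx * var_obs = 0.67 * 86.15 = 57.7205
var_error = var_obs - var_true
var_error = 86.15 - 57.7205
var_error = 28.4295

28.4295


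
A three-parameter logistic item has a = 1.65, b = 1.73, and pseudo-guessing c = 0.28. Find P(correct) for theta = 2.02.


logit = 1.65*(2.02 - 1.73) = 0.4785
P* = 1/(1 + exp(-0.4785)) = 0.6174
P = 0.28 + (1 - 0.28) * 0.6174
P = 0.7245

0.7245


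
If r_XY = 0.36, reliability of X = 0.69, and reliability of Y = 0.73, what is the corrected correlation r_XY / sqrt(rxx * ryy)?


r_corrected = rxy / sqrt(rxx * ryy)
= 0.36 / sqrt(0.69 * 0.73)
= 0.36 / sqrt(0.5037)
= 0.36 / 0.709718
r_corrected = 0.5072

0.5072


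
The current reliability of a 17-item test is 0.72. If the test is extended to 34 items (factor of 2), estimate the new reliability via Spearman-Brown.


r_new = (n * rxx) / (1 + (n-1) * rxx)
r_new = (2 * 0.72) / (1 + 1 * 0.72)
r_new = 1.44 / 1.72
r_new = 0.8372

0.8372


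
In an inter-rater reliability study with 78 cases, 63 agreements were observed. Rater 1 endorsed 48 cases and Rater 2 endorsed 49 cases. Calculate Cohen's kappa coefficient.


P_o = 63/78 = 0.807692
P_e = (48*49 + 30*29) / 6084 = 0.529586
kappa = (P_o - P_e) / (1 - P_e)
kappa = (0.807692 - 0.529586) / (1 - 0.529586)
kappa = 0.5912

0.5912


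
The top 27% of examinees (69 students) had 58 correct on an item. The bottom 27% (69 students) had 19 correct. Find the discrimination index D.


p_upper = 58/69 = 0.8406
p_lower = 19/69 = 0.2754
D = 0.8406 - 0.2754 = 0.5652

0.5652


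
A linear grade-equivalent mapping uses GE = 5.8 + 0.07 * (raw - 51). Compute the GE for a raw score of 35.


raw - median = 35 - 51 = -16
slope * diff = 0.07 * -16 = -1.12
GE = 5.8 + -1.12
GE = 4.68

4.68


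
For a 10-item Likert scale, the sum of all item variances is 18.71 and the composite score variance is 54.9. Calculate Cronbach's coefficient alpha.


alpha = (k/(k-1)) * (1 - sum(si^2)/s_total^2)
= (10/9) * (1 - 18.71/54.9)
alpha = 0.7324

0.7324


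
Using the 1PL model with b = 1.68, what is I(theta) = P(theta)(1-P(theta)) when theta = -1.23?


P = 1/(1+exp(-(-1.23-1.68))) = 0.0517
I = P*(1-P) = 0.0517 * 0.9483
I = 0.049

0.049


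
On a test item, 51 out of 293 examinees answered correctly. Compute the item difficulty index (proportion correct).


Item difficulty p = number correct / total examinees
p = 51 / 293
p = 0.1741

0.1741


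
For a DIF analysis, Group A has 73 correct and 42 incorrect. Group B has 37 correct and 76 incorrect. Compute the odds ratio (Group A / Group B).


Odds_A = 73/42 = 1.7381
Odds_B = 37/76 = 0.4868
OR = Odds_A / Odds_B = 1.7381 / 0.4868
Exactly, OR = (73 * 76) / (42 * 37) = 5548 / 1554
OR = 3.5701

3.5701


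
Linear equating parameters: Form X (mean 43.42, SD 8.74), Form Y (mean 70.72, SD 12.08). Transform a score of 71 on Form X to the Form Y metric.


slope = SD_Y / SD_X = 12.08 / 8.74 ~ 1.3822
intercept = mean_Y - slope * mean_X = 70.72 - (12.08 / 8.74) * 43.42 ~ 10.707
Y = slope * X + intercept. To avoid rounding drift from the rounded slope/intercept, evaluate the equivalent form Y = mean_Y + SD_Y * (X - mean_X) / SD_X at full precision:
Y = 70.72 + 12.08 * (71 - 43.42) / 8.74
Y = 70.72 + 12.08 * 27.58 / 8.74
Y = 70.72 + 333.1664 / 8.74
Y = 70.72 + 38.1197
Y = 108.8397

108.8397


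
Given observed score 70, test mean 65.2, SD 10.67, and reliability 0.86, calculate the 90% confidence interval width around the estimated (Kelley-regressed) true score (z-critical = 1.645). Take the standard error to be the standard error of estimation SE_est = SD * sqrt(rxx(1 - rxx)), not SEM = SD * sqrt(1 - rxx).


True score estimate = 0.86*70 + 0.14*65.2 = 69.328
SE_est = SD * sqrt(rxx * (1 - rxx)) = 10.67 * sqrt(0.86 * 0.14) = 10.67 * sqrt(0.1204) = 3.702352
CI = T_est +/- z * SE_est, so width = 2 * z * SE_est = 2 * 1.645 * 3.702352
Width = 12.1807

12.1807


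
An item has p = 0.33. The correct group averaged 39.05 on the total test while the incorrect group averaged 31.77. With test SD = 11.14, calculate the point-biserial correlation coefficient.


q = 1 - p = 0.67
rpb = ((M1 - M0) / SD) * sqrt(p * q)
rpb = ((39.05 - 31.77) / 11.14) * sqrt(0.33 * 0.67)
rpb = 0.3073

0.3073


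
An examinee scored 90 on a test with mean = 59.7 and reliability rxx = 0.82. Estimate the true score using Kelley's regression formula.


T_est = rxx * X + (1 - rxx) * mean
T_est = 0.82 * 90 + 0.18 * 59.7
T_est = 73.8 + 10.746
T_est = 84.546

84.546


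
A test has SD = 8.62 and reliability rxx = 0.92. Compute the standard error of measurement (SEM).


SEM = SD * sqrt(1 - rxx)
SEM = 8.62 * sqrt(1 - 0.92)
SEM = 8.62 * sqrt(0.08) = 8.62 * 0.282843
SEM = 2.4381

2.4381


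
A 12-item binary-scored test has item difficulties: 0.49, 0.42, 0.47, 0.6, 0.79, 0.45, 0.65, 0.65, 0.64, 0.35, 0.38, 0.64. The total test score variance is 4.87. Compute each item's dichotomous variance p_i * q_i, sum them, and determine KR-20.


For each item, compute p_i * q_i:
  Item 1: 0.49 * 0.51 = 0.2499
  Item 2: 0.42 * 0.58 = 0.2436
  Item 3: 0.47 * 0.53 = 0.2491
  Item 4: 0.6 * 0.4 = 0.24
  Item 5: 0.79 * 0.21 = 0.1659
  Item 6: 0.45 * 0.55 = 0.2475
  Item 7: 0.65 * 0.35 = 0.2275
  Item 8: 0.65 * 0.35 = 0.2275
  Item 9: 0.64 * 0.36 = 0.2304
  Item 10: 0.35 * 0.65 = 0.2275
  Item 11: 0.38 * 0.62 = 0.2356
  Item 12: 0.64 * 0.36 = 0.2304
Sum(p_i * q_i) = 0.2499 + 0.2436 + 0.2491 + 0.24 + 0.1659 + 0.2475 + 0.2275 + 0.2275 + 0.2304 + 0.2275 + 0.2356 + 0.2304 = 2.7749
KR-20 = (k/(k-1)) * (1 - Sum(p_i*q_i) / Var_total)
= (12/11) * (1 - 2.7749/4.87)
= 1.0909 * 0.4302
KR-20 = 0.4693

0.4693


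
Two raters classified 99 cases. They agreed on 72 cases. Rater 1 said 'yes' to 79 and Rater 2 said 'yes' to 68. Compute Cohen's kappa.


P_o = 72/99 = 0.727273
P_e = (79*68 + 20*31) / 9801 = 0.611366
kappa = (P_o - P_e) / (1 - P_e)
kappa = (0.727273 - 0.611366) / (1 - 0.611366)
kappa = 0.2982

0.2982


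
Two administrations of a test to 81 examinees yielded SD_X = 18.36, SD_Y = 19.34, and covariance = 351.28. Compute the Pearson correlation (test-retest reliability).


r = cov(X,Y) / (SD_X * SD_Y)
r = 351.28 / (18.36 * 19.34)
r = 351.28 / 355.0824
r = 0.9893

0.9893


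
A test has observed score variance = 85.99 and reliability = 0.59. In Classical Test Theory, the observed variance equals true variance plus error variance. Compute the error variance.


var_true = rxx * var_obs = 0.59 * 85.99 = 50.7341
var_error = var_obs - var_true
var_error = 85.99 - 50.7341
var_error = 35.2559

35.2559


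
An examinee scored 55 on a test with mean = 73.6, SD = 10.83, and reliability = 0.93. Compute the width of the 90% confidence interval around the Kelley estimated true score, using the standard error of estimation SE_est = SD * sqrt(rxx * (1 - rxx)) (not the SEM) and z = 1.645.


True score estimate = 0.93*55 + 0.07*73.6 = 56.302
SE_est = SD * sqrt(rxx * (1 - rxx)) = 10.83 * sqrt(0.93 * 0.07) = 10.83 * sqrt(0.0651) = 2.763242
CI = T_est +/- z * SE_est, so width = 2 * z * SE_est = 2 * 1.645 * 2.763242
Width = 9.0911

9.0911


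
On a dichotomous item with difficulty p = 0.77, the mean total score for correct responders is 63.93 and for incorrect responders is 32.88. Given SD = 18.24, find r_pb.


q = 1 - p = 0.23
rpb = ((M1 - M0) / SD) * sqrt(p * q)
rpb = ((63.93 - 32.88) / 18.24) * sqrt(0.77 * 0.23)
rpb = 0.7164

0.7164


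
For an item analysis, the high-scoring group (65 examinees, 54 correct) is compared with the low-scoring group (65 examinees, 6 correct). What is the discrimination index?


p_upper = 54/65 = 0.8308
p_lower = 6/65 = 0.0923
D = 0.8308 - 0.0923 = 0.7385

0.7385


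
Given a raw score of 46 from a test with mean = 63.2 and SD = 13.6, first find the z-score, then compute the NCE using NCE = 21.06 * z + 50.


z = (X - mean) / SD = (46 - 63.2) / 13.6
z = -17.2 / 13.6
z = -1.2647
NCE = NCE = 21.06z + 50
Carry z at full precision (z = -17.2 / 13.6) into the conversion:
NCE = 21.06 * (-17.2 / 13.6) + 50 = -362.232 / 13.6 + 50
NCE = -26.6347 + 50
NCE = 23.3653

23.3653


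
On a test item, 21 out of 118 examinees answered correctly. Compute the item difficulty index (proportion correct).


Item difficulty p = number correct / total examinees
p = 21 / 118
p = 0.178

0.178


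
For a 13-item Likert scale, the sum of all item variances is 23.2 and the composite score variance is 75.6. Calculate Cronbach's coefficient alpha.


alpha = (k/(k-1)) * (1 - sum(si^2)/s_total^2)
= (13/12) * (1 - 23.2/75.6)
alpha = 0.7509

0.7509


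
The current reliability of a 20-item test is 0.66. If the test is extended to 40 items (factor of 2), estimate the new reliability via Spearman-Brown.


r_new = (n * rxx) / (1 + (n-1) * rxx)
r_new = (2 * 0.66) / (1 + 1 * 0.66)
r_new = 1.32 / 1.66
r_new = 0.7952

0.7952


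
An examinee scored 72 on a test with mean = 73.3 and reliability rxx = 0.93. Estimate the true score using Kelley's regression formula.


T_est = rxx * X + (1 - rxx) * mean
T_est = 0.93 * 72 + 0.07 * 73.3
T_est = 66.96 + 5.131
T_est = 72.091

72.091


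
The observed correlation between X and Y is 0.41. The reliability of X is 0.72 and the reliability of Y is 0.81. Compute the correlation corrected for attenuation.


r_corrected = rxy / sqrt(rxx * ryy)
= 0.41 / sqrt(0.72 * 0.81)
= 0.41 / sqrt(0.5832)
= 0.41 / 0.763675
r_corrected = 0.5369

0.5369


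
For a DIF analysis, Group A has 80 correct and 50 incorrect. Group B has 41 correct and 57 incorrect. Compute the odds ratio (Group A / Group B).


Odds_A = 80/50 = 1.6
Odds_B = 41/57 = 0.7193
OR = Odds_A / Odds_B = 1.6 / 0.7193
Exactly, OR = (80 * 57) / (50 * 41) = 4560 / 2050
OR = 2.2244

2.2244


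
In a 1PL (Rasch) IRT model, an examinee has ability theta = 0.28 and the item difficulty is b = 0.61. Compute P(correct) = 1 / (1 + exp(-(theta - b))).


theta - b = 0.28 - 0.61 = -0.33
exp(-(theta - b)) = exp(0.33) = 1.391
P = 1 / (1 + 1.391)
P = 0.4182

0.4182


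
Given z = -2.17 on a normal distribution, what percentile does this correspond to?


CDF(z) = 0.5 * (1 + erf(z/sqrt(2)))
erf(-1.5344) = -0.97
CDF = 0.015
Percentile rank = 0.015 * 100 = 1.5

1.5


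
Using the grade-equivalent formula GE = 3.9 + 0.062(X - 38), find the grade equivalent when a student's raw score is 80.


raw - median = 80 - 38 = 42
slope * diff = 0.062 * 42 = 2.604
GE = 3.9 + 2.604
GE = 6.504

6.504


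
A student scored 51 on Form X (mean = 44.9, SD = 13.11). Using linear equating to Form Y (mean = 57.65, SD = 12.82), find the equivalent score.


slope = SD_Y / SD_X = 12.82 / 13.11 ~ 0.9779
intercept = mean_Y - slope * mean_X = 57.65 - (12.82 / 13.11) * 44.9 ~ 13.7432
Y = slope * X + intercept. To avoid rounding drift from the rounded slope/intercept, evaluate the equivalent form Y = mean_Y + SD_Y * (X - mean_X) / SD_X at full precision:
Y = 57.65 + 12.82 * (51 - 44.9) / 13.11
Y = 57.65 + 12.82 * 6.1 / 13.11
Y = 57.65 + 78.202 / 13.11
Y = 57.65 + 5.9651
Y = 63.6151

63.6151


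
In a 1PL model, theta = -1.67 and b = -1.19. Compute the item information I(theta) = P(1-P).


P = 1/(1+exp(-(-1.67--1.19))) = 0.3823
I = P*(1-P) = 0.3823 * 0.6177
I = 0.2361

0.2361


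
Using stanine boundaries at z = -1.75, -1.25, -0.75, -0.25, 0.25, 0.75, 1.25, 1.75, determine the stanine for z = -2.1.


Stanine boundaries: [-1.75, -1.25, -0.75, -0.25, 0.25, 0.75, 1.25, 1.75]
z = -2.1
Check each boundary:
  z < -1.75
  z < -1.25
  z < -0.75
  z < -0.25
  z < 0.25
  z < 0.75
  z < 1.25
  z < 1.75
Highest qualifying boundary gives stanine = 1

1


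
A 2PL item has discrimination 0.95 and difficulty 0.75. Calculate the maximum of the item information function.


For 2PL, max info at theta = b = 0.75
I_max = a^2 / 4 = 0.95^2 / 4
= 0.9025 / 4
I_max = 0.2256

0.2256


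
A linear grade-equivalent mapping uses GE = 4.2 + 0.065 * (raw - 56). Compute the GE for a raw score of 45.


raw - median = 45 - 56 = -11
slope * diff = 0.065 * -11 = -0.715
GE = 4.2 + -0.715
GE = 3.485

3.485


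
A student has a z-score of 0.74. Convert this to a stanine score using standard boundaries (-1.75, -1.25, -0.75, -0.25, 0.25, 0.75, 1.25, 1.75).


Stanine boundaries: [-1.75, -1.25, -0.75, -0.25, 0.25, 0.75, 1.25, 1.75]
z = 0.74
Check each boundary:
  z >= -1.75 -> could be stanine 2
  z >= -1.25 -> could be stanine 3
  z >= -0.75 -> could be stanine 4
  z >= -0.25 -> could be stanine 5
  z >= 0.25 -> could be stanine 6
  z < 0.75
  z < 1.25
  z < 1.75
Highest qualifying boundary gives stanine = 6

6


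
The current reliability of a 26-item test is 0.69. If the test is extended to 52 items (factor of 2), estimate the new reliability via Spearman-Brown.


r_new = (n * rxx) / (1 + (n-1) * rxx)
r_new = (2 * 0.69) / (1 + 1 * 0.69)
r_new = 1.38 / 1.69
r_new = 0.8166

0.8166


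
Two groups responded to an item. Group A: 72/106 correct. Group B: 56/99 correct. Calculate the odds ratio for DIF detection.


Odds_A = 72/34 = 2.1176
Odds_B = 56/43 = 1.3023
OR = Odds_A / Odds_B = 2.1176 / 1.3023
Exactly, OR = (72 * 43) / (34 * 56) = 3096 / 1904
OR = 1.6261

1.6261


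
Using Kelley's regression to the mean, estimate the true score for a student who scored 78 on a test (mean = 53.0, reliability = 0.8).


T_est = rxx * X + (1 - rxx) * mean
T_est = 0.8 * 78 + 0.2 * 53.0
T_est = 62.4 + 10.6
T_est = 73.0

73.0


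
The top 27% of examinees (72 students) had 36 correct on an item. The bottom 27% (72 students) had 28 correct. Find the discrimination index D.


p_upper = 36/72 = 0.5
p_lower = 28/72 = 0.3889
D = 0.5 - 0.3889 = 0.1111

0.1111


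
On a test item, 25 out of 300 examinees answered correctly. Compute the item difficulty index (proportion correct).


Item difficulty p = number correct / total examinees
p = 25 / 300
p = 0.0833

0.0833


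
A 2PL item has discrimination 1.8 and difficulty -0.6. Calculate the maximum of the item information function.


For 2PL, max info at theta = b = -0.6
I_max = a^2 / 4 = 1.8^2 / 4
= 3.24 / 4
I_max = 0.81

0.81


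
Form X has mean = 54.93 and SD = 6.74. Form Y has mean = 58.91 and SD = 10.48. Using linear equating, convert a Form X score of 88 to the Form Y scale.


slope = SD_Y / SD_X = 10.48 / 6.74 ~ 1.5549
intercept = mean_Y - slope * mean_X = 58.91 - (10.48 / 6.74) * 54.93 ~ -26.5004
Y = slope * X + intercept. To avoid rounding drift from the rounded slope/intercept, evaluate the equivalent form Y = mean_Y + SD_Y * (X - mean_X) / SD_X at full precision:
Y = 58.91 + 10.48 * (88 - 54.93) / 6.74
Y = 58.91 + 10.48 * 33.07 / 6.74
Y = 58.91 + 346.5736 / 6.74
Y = 58.91 + 51.4204
Y = 110.3304

110.3304


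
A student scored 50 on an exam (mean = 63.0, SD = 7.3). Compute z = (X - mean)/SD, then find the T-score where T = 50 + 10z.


z = (X - mean) / SD = (50 - 63.0) / 7.3
z = -13.0 / 7.3
z = -1.7808
T-score = T = 50 + 10z
Carry z at full precision (z = -13.0 / 7.3) into the conversion:
T-score = 50 + 10 * (-13.0 / 7.3) = 50 + -130 / 7.3
T-score = 50 + -17.8082
T-score = 32.1918

32.1918


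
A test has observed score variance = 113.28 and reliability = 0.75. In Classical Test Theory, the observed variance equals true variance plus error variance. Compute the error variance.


var_true = rxx * var_obs = 0.75 * 113.28 = 84.96
var_error = var_obs - var_true
var_error = 113.28 - 84.96
var_error = 28.32

28.32


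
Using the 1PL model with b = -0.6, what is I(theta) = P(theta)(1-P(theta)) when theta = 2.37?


P = 1/(1+exp(-(2.37--0.6))) = 0.9512
I = P*(1-P) = 0.9512 * 0.0488
I = 0.0464

0.0464


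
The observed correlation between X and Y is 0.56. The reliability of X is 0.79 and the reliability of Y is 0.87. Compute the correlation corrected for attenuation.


r_corrected = rxy / sqrt(rxx * ryy)
= 0.56 / sqrt(0.79 * 0.87)
= 0.56 / sqrt(0.6873)
= 0.56 / 0.829036
r_corrected = 0.6755

0.6755


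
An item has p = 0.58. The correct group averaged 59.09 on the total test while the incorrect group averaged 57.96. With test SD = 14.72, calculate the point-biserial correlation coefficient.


q = 1 - p = 0.42
rpb = ((M1 - M0) / SD) * sqrt(p * q)
rpb = ((59.09 - 57.96) / 14.72) * sqrt(0.58 * 0.42)
rpb = 0.0379

0.0379


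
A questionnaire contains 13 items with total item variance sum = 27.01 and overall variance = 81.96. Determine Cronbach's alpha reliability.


alpha = (k/(k-1)) * (1 - sum(si^2)/s_total^2)
= (13/12) * (1 - 27.01/81.96)
alpha = 0.7263

0.7263


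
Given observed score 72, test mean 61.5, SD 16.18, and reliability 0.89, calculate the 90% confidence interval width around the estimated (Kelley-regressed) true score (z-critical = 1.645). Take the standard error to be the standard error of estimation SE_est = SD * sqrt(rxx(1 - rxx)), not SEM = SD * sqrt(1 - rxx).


True score estimate = 0.89*72 + 0.11*61.5 = 70.845
SE_est = SD * sqrt(rxx * (1 - rxx)) = 16.18 * sqrt(0.89 * 0.11) = 16.18 * sqrt(0.0979) = 5.062556
CI = T_est +/- z * SE_est, so width = 2 * z * SE_est = 2 * 1.645 * 5.062556
Width = 16.6558

16.6558


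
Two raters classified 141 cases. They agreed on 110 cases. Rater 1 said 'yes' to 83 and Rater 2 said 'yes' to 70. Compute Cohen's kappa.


P_o = 110/141 = 0.780142
P_e = (83*70 + 58*71) / 19881 = 0.499371
kappa = (P_o - P_e) / (1 - P_e)
kappa = (0.780142 - 0.499371) / (1 - 0.499371)
kappa = 0.5608

0.5608


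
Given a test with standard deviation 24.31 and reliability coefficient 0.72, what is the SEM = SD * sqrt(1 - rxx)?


SEM = SD * sqrt(1 - rxx)
SEM = 24.31 * sqrt(1 - 0.72)
SEM = 24.31 * sqrt(0.28) = 24.31 * 0.52915
SEM = 12.8636

12.8636


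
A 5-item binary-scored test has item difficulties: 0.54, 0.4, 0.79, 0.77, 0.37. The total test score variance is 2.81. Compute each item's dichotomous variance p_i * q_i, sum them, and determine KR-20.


For each item, compute p_i * q_i:
  Item 1: 0.54 * 0.46 = 0.2484
  Item 2: 0.4 * 0.6 = 0.24
  Item 3: 0.79 * 0.21 = 0.1659
  Item 4: 0.77 * 0.23 = 0.1771
  Item 5: 0.37 * 0.63 = 0.2331
Sum(p_i * q_i) = 0.2484 + 0.24 + 0.1659 + 0.1771 + 0.2331 = 1.0645
KR-20 = (k/(k-1)) * (1 - Sum(p_i*q_i) / Var_total)
= (5/4) * (1 - 1.0645/2.81)
= 1.25 * 0.6212
KR-20 = 0.7765

0.7765


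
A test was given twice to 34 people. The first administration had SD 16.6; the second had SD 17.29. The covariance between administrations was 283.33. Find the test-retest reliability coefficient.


r = cov(X,Y) / (SD_X * SD_Y)
r = 283.33 / (16.6 * 17.29)
r = 283.33 / 287.014
r = 0.9872

0.9872


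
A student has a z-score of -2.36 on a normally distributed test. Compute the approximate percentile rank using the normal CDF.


CDF(z) = 0.5 * (1 + erf(z/sqrt(2)))
erf(-1.6688) = -0.9817
CDF = 0.0091
Percentile rank = 0.0091 * 100 = 0.91

0.91


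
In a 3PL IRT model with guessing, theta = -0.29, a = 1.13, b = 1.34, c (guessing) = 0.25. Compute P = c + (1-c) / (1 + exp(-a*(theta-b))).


logit = 1.13*(-0.29 - 1.34) = -1.8419
P* = 1/(1 + exp(--1.8419)) = 0.1368
P = 0.25 + (1 - 0.25) * 0.1368
P = 0.3526

0.3526


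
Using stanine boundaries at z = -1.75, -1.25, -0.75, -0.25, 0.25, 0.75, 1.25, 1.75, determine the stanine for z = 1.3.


Stanine boundaries: [-1.75, -1.25, -0.75, -0.25, 0.25, 0.75, 1.25, 1.75]
z = 1.3
Check each boundary:
  z >= -1.75 -> could be stanine 2
  z >= -1.25 -> could be stanine 3
  z >= -0.75 -> could be stanine 4
  z >= -0.25 -> could be stanine 5
  z >= 0.25 -> could be stanine 6
  z >= 0.75 -> could be stanine 7
  z >= 1.25 -> could be stanine 8
  z < 1.75
Highest qualifying boundary gives stanine = 8

8


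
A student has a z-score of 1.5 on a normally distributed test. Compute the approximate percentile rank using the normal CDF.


CDF(z) = 0.5 * (1 + erf(z/sqrt(2)))
erf(1.0607) = 0.8664
CDF = 0.9332
Percentile rank = 0.9332 * 100 = 93.32

93.32


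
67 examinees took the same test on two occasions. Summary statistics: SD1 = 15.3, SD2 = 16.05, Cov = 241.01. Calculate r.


r = cov(X,Y) / (SD_X * SD_Y)
r = 241.01 / (15.3 * 16.05)
r = 241.01 / 245.565
r = 0.9815

0.9815


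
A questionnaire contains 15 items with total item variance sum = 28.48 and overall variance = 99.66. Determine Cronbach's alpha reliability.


alpha = (k/(k-1)) * (1 - sum(si^2)/s_total^2)
= (15/14) * (1 - 28.48/99.66)
alpha = 0.7652

0.7652


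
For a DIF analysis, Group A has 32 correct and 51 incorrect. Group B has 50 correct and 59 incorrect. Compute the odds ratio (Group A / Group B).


Odds_A = 32/51 = 0.6275
Odds_B = 50/59 = 0.8475
OR = Odds_A / Odds_B = 0.6275 / 0.8475
Exactly, OR = (32 * 59) / (51 * 50) = 1888 / 2550
OR = 0.7404

0.7404


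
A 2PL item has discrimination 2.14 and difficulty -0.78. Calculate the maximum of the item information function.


For 2PL, max info at theta = b = -0.78
I_max = a^2 / 4 = 2.14^2 / 4
= 4.5796 / 4
I_max = 1.1449

1.1449


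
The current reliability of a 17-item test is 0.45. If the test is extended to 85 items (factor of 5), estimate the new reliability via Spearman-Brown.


r_new = (n * rxx) / (1 + (n-1) * rxx)
r_new = (5 * 0.45) / (1 + 4 * 0.45)
r_new = 2.25 / 2.8
r_new = 0.8036

0.8036


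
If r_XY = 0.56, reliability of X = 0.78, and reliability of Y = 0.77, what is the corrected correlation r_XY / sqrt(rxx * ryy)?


r_corrected = rxy / sqrt(rxx * ryy)
= 0.56 / sqrt(0.78 * 0.77)
= 0.56 / sqrt(0.6006)
= 0.56 / 0.774984
r_corrected = 0.7226

0.7226


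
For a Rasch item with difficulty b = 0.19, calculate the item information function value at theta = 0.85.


P = 1/(1+exp(-(0.85-0.19))) = 0.6593
I = P*(1-P) = 0.6593 * 0.3407
I = 0.2246

0.2246


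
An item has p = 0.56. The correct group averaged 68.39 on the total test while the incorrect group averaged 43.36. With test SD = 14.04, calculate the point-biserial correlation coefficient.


q = 1 - p = 0.44
rpb = ((M1 - M0) / SD) * sqrt(p * q)
rpb = ((68.39 - 43.36) / 14.04) * sqrt(0.56 * 0.44)
rpb = 0.8849

0.8849


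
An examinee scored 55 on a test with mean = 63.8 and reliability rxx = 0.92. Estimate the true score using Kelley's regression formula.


T_est = rxx * X + (1 - rxx) * mean
T_est = 0.92 * 55 + 0.08 * 63.8
T_est = 50.6 + 5.104
T_est = 55.704

55.704


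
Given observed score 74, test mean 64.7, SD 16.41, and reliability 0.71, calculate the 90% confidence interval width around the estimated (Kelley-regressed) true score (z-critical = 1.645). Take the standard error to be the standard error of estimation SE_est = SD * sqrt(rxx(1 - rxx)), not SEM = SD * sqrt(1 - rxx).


True score estimate = 0.71*74 + 0.29*64.7 = 71.303
SE_est = SD * sqrt(rxx * (1 - rxx)) = 16.41 * sqrt(0.71 * 0.29) = 16.41 * sqrt(0.2059) = 7.446235
CI = T_est +/- z * SE_est, so width = 2 * z * SE_est = 2 * 1.645 * 7.446235
Width = 24.4981

24.4981


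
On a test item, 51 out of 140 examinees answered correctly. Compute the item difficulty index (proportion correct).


Item difficulty p = number correct / total examinees
p = 51 / 140
p = 0.3643

0.3643


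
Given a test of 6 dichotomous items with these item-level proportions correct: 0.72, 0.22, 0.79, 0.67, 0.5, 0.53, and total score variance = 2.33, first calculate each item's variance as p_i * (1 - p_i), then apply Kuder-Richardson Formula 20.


For each item, compute p_i * q_i:
  Item 1: 0.72 * 0.28 = 0.2016
  Item 2: 0.22 * 0.78 = 0.1716
  Item 3: 0.79 * 0.21 = 0.1659
  Item 4: 0.67 * 0.33 = 0.2211
  Item 5: 0.5 * 0.5 = 0.25
  Item 6: 0.53 * 0.47 = 0.2491
Sum(p_i * q_i) = 0.2016 + 0.1716 + 0.1659 + 0.2211 + 0.25 + 0.2491 = 1.2593
KR-20 = (k/(k-1)) * (1 - Sum(p_i*q_i) / Var_total)
= (6/5) * (1 - 1.2593/2.33)
= 1.2 * 0.4595
KR-20 = 0.5514

0.5514


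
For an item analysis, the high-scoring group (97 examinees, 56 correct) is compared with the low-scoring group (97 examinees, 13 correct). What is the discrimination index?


p_upper = 56/97 = 0.5773
p_lower = 13/97 = 0.134
D = 0.5773 - 0.134 = 0.4433

0.4433


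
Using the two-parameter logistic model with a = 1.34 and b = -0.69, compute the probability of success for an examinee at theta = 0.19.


a*(theta - b) = 1.34 * (0.19 - -0.69) = 1.1792
exp(-1.1792) = 0.3075
P = 1 / (1 + 0.3075)
P = 0.7648

0.7648


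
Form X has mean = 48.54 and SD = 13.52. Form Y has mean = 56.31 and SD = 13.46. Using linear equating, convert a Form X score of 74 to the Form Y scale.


slope = SD_Y / SD_X = 13.46 / 13.52 ~ 0.9956
intercept = mean_Y - slope * mean_X = 56.31 - (13.46 / 13.52) * 48.54 ~ 7.9854
Y = slope * X + intercept. To avoid rounding drift from the rounded slope/intercept, evaluate the equivalent form Y = mean_Y + SD_Y * (X - mean_X) / SD_X at full precision:
Y = 56.31 + 13.46 * (74 - 48.54) / 13.52
Y = 56.31 + 13.46 * 25.46 / 13.52
Y = 56.31 + 342.6916 / 13.52
Y = 56.31 + 25.347
Y = 81.657

81.657


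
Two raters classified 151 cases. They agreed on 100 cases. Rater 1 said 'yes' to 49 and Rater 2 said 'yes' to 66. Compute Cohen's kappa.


P_o = 100/151 = 0.662252
P_e = (49*66 + 102*85) / 22801 = 0.522082
kappa = (P_o - P_e) / (1 - P_e)
kappa = (0.662252 - 0.522082) / (1 - 0.522082)
kappa = 0.2933

0.2933


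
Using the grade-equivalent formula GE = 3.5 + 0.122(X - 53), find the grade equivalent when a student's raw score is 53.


raw - median = 53 - 53 = 0
slope * diff = 0.122 * 0 = 0.0
GE = 3.5 + 0.0
GE = 3.5

3.5


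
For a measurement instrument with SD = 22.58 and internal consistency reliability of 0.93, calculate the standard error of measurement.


SEM = SD * sqrt(1 - rxx)
SEM = 22.58 * sqrt(1 - 0.93)
SEM = 22.58 * sqrt(0.07) = 22.58 * 0.264575
SEM = 5.9741

5.9741


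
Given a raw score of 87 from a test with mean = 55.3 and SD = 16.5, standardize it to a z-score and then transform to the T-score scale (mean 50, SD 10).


z = (X - mean) / SD = (87 - 55.3) / 16.5
z = 31.7 / 16.5
z = 1.9212
T-score = T = 50 + 10z
Carry z at full precision (z = 31.7 / 16.5) into the conversion:
T-score = 50 + 10 * (31.7 / 16.5) = 50 + 317 / 16.5
T-score = 50 + 19.2121
T-score = 69.2121

69.2121


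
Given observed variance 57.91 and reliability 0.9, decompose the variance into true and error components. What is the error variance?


var_true = rxx * var_obs = 0.9 * 57.91 = 52.119
var_error = var_obs - var_true
var_error = 57.91 - 52.119
var_error = 5.791

5.791


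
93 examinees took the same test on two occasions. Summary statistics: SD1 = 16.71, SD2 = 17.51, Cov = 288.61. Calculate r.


r = cov(X,Y) / (SD_X * SD_Y)
r = 288.61 / (16.71 * 17.51)
r = 288.61 / 292.5921
r = 0.9864

0.9864


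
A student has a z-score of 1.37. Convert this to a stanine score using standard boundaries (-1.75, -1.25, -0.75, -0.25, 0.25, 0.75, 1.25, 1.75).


Stanine boundaries: [-1.75, -1.25, -0.75, -0.25, 0.25, 0.75, 1.25, 1.75]
z = 1.37
Check each boundary:
  z >= -1.75 -> could be stanine 2
  z >= -1.25 -> could be stanine 3
  z >= -0.75 -> could be stanine 4
  z >= -0.25 -> could be stanine 5
  z >= 0.25 -> could be stanine 6
  z >= 0.75 -> could be stanine 7
  z >= 1.25 -> could be stanine 8
  z < 1.75
Highest qualifying boundary gives stanine = 8

8


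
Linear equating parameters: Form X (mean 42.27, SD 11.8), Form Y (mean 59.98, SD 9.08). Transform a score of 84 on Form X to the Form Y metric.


slope = SD_Y / SD_X = 9.08 / 11.8 ~ 0.7695
intercept = mean_Y - slope * mean_X = 59.98 - (9.08 / 11.8) * 42.27 ~ 27.4536
Y = slope * X + intercept. To avoid rounding drift from the rounded slope/intercept, evaluate the equivalent form Y = mean_Y + SD_Y * (X - mean_X) / SD_X at full precision:
Y = 59.98 + 9.08 * (84 - 42.27) / 11.8
Y = 59.98 + 9.08 * 41.73 / 11.8
Y = 59.98 + 378.9084 / 11.8
Y = 59.98 + 32.1109
Y = 92.0909

92.0909


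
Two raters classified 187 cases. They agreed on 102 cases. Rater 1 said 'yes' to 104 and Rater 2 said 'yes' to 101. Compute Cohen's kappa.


P_o = 102/187 = 0.545455
P_e = (104*101 + 83*86) / 34969 = 0.504504
kappa = (P_o - P_e) / (1 - P_e)
kappa = (0.545455 - 0.504504) / (1 - 0.504504)
kappa = 0.0826

0.0826


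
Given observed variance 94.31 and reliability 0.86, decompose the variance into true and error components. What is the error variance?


var_true = rxx * var_obs = 0.86 * 94.31 = 81.1066
var_error = var_obs - var_true
var_error = 94.31 - 81.1066
var_error = 13.2034

13.2034


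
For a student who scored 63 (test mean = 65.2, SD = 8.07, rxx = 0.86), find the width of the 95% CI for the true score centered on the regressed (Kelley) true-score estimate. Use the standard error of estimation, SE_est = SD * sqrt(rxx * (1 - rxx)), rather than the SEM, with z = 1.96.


True score estimate = 0.86*63 + 0.14*65.2 = 63.308
SE_est = SD * sqrt(rxx * (1 - rxx)) = 8.07 * sqrt(0.86 * 0.14) = 8.07 * sqrt(0.1204) = 2.800185
CI = T_est +/- z * SE_est, so width = 2 * z * SE_est = 2 * 1.96 * 2.800185
Width = 10.9767

10.9767


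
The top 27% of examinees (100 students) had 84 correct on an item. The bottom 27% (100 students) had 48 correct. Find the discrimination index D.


p_upper = 84/100 = 0.84
p_lower = 48/100 = 0.48
D = 0.84 - 0.48 = 0.36

0.36


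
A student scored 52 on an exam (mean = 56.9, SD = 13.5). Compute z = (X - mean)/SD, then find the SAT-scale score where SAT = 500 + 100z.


z = (X - mean) / SD = (52 - 56.9) / 13.5
z = -4.9 / 13.5
z = -0.363
SAT-scale = SAT = 500 + 100z
Carry z at full precision (z = -4.9 / 13.5) into the conversion:
SAT-scale = 500 + 100 * (-4.9 / 13.5) = 500 + -490 / 13.5
SAT-scale = 500 + -36.2963
SAT-scale = 463.7037

463.7037


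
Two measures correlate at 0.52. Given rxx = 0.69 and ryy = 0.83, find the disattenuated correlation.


r_corrected = rxy / sqrt(rxx * ryy)
= 0.52 / sqrt(0.69 * 0.83)
= 0.52 / sqrt(0.5727)
= 0.52 / 0.756769
r_corrected = 0.6871

0.6871


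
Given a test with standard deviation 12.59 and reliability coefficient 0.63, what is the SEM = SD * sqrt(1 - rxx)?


SEM = SD * sqrt(1 - rxx)
SEM = 12.59 * sqrt(1 - 0.63)
SEM = 12.59 * sqrt(0.37) = 12.59 * 0.608276
SEM = 7.6582

7.6582


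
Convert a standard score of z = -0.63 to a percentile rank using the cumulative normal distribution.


CDF(z) = 0.5 * (1 + erf(z/sqrt(2)))
erf(-0.4455) = -0.4713
CDF = 0.2643
Percentile rank = 0.2643 * 100 = 26.43

26.43


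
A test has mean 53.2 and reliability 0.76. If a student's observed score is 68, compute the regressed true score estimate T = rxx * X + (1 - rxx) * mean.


T_est = rxx * X + (1 - rxx) * mean
T_est = 0.76 * 68 + 0.24 * 53.2
T_est = 51.68 + 12.768
T_est = 64.448

64.448


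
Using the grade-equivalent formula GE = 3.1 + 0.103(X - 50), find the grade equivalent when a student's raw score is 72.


raw - median = 72 - 50 = 22
slope * diff = 0.103 * 22 = 2.266
GE = 3.1 + 2.266
GE = 5.366

5.366


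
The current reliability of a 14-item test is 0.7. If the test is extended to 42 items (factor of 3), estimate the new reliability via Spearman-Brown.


r_new = (n * rxx) / (1 + (n-1) * rxx)
r_new = (3 * 0.7) / (1 + 2 * 0.7)
r_new = 2.1 / 2.4
r_new = 0.875

0.875


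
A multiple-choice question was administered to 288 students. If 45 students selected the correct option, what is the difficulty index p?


Item difficulty p = number correct / total examinees
p = 45 / 288
p = 0.1562

0.1562


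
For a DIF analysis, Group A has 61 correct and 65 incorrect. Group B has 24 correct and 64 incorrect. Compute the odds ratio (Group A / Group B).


Odds_A = 61/65 = 0.9385
Odds_B = 24/64 = 0.375
OR = Odds_A / Odds_B = 0.9385 / 0.375
Exactly, OR = (61 * 64) / (65 * 24) = 3904 / 1560
OR = 2.5026

2.5026


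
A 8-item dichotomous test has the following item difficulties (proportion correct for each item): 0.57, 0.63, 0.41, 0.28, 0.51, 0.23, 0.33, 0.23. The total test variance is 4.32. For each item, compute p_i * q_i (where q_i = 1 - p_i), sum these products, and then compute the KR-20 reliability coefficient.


For each item, compute p_i * q_i:
  Item 1: 0.57 * 0.43 = 0.2451
  Item 2: 0.63 * 0.37 = 0.2331
  Item 3: 0.41 * 0.59 = 0.2419
  Item 4: 0.28 * 0.72 = 0.2016
  Item 5: 0.51 * 0.49 = 0.2499
  Item 6: 0.23 * 0.77 = 0.1771
  Item 7: 0.33 * 0.67 = 0.2211
  Item 8: 0.23 * 0.77 = 0.1771
Sum(p_i * q_i) = 0.2451 + 0.2331 + 0.2419 + 0.2016 + 0.2499 + 0.1771 + 0.2211 + 0.1771 = 1.7469
KR-20 = (k/(k-1)) * (1 - Sum(p_i*q_i) / Var_total)
= (8/7) * (1 - 1.7469/4.32)
= 1.1429 * 0.5956
KR-20 = 0.6807

0.6807


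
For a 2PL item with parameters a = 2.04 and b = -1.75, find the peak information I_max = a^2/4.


For 2PL, max info at theta = b = -1.75
I_max = a^2 / 4 = 2.04^2 / 4
= 4.1616 / 4
I_max = 1.0404

1.0404


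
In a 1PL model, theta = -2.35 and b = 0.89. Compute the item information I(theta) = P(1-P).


P = 1/(1+exp(-(-2.35-0.89))) = 0.0377
I = P*(1-P) = 0.0377 * 0.9623
I = 0.0363

0.0363


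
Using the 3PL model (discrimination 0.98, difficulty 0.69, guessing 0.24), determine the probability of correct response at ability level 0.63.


logit = 0.98*(0.63 - 0.69) = -0.0588
P* = 1/(1 + exp(--0.0588)) = 0.4853
P = 0.24 + (1 - 0.24) * 0.4853
P = 0.6088

0.6088


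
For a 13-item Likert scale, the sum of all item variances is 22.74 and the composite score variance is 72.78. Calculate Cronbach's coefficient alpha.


alpha = (k/(k-1)) * (1 - sum(si^2)/s_total^2)
= (13/12) * (1 - 22.74/72.78)
alpha = 0.7448

0.7448


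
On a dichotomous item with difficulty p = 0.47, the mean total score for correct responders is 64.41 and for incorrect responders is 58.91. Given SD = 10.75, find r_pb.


q = 1 - p = 0.53
rpb = ((M1 - M0) / SD) * sqrt(p * q)
rpb = ((64.41 - 58.91) / 10.75) * sqrt(0.47 * 0.53)
rpb = 0.2554

0.2554


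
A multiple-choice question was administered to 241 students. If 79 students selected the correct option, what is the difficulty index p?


Item difficulty p = number correct / total examinees
p = 79 / 241
p = 0.3278

0.3278


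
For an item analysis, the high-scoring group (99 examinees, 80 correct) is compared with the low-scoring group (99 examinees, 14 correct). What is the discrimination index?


p_upper = 80/99 = 0.8081
p_lower = 14/99 = 0.1414
D = 0.8081 - 0.1414 = 0.6667

0.6667


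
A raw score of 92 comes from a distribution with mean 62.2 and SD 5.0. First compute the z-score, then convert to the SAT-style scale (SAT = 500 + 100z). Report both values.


z = (X - mean) / SD = (92 - 62.2) / 5.0
z = 29.8 / 5.0
z = 5.96
SAT-scale = SAT = 500 + 100z
Carry z at full precision (z = 29.8 / 5.0) into the conversion:
SAT-scale = 500 + 100 * (29.8 / 5.0) = 500 + 2980 / 5.0
SAT-scale = 500 + 596.0
SAT-scale = 1096.0

1096.0


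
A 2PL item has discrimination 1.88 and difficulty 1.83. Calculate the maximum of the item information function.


For 2PL, max info at theta = b = 1.83
I_max = a^2 / 4 = 1.88^2 / 4
= 3.5344 / 4
I_max = 0.8836

0.8836


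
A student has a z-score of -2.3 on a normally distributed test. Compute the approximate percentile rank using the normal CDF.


CDF(z) = 0.5 * (1 + erf(z/sqrt(2)))
erf(-1.6263) = -0.9786
CDF = 0.0107
Percentile rank = 0.0107 * 100 = 1.07

1.07


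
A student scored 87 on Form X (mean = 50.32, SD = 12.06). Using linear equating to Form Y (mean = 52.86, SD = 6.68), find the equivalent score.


slope = SD_Y / SD_X = 6.68 / 12.06 ~ 0.5539
intercept = mean_Y - slope * mean_X = 52.86 - (6.68 / 12.06) * 50.32 ~ 24.9879
Y = slope * X + intercept. To avoid rounding drift from the rounded slope/intercept, evaluate the equivalent form Y = mean_Y + SD_Y * (X - mean_X) / SD_X at full precision:
Y = 52.86 + 6.68 * (87 - 50.32) / 12.06
Y = 52.86 + 6.68 * 36.68 / 12.06
Y = 52.86 + 245.0224 / 12.06
Y = 52.86 + 20.3169
Y = 73.1769

73.1769


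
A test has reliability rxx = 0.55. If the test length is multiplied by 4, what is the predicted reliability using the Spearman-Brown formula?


r_new = (n * rxx) / (1 + (n-1) * rxx)
r_new = (4 * 0.55) / (1 + 3 * 0.55)
r_new = 2.2 / 2.65
r_new = 0.8302

0.8302


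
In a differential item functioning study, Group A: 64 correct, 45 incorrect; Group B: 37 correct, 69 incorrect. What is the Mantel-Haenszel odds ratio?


Odds_A = 64/45 = 1.4222
Odds_B = 37/69 = 0.5362
OR = Odds_A / Odds_B = 1.4222 / 0.5362
Exactly, OR = (64 * 69) / (45 * 37) = 4416 / 1665
OR = 2.6523

2.6523
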